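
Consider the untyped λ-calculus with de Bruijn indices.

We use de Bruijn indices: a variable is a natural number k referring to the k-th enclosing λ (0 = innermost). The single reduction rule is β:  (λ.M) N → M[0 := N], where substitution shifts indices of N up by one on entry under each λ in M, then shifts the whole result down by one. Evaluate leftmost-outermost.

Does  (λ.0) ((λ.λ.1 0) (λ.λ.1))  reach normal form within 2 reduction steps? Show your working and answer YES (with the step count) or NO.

  start: (λ.0) ((λ.λ.1 0) (λ.λ.1))
  →1  (λ.λ.1 0) (λ.λ.1)
  →2  λ.(λ.λ.1) 0

Answer: NO — after 2 steps the term is λ.(λ.λ.1) 0, not yet normal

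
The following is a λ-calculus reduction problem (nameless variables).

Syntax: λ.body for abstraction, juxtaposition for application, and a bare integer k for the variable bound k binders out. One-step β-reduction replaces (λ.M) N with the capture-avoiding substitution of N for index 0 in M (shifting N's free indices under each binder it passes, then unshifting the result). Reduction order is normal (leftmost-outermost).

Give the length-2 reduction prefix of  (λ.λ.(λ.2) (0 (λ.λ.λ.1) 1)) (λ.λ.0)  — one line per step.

Answer: after 2 steps: λ.λ.λ.0

Reduction:
  start: (λ.λ.(λ.2) (0 (λ.λ.λ.1) 1)) (λ.λ.0)
  step 1: λ.(λ.λ.λ.0) (0 (λ.λ.λ.1) (λ.λ.0))
  step 2: λ.λ.λ.0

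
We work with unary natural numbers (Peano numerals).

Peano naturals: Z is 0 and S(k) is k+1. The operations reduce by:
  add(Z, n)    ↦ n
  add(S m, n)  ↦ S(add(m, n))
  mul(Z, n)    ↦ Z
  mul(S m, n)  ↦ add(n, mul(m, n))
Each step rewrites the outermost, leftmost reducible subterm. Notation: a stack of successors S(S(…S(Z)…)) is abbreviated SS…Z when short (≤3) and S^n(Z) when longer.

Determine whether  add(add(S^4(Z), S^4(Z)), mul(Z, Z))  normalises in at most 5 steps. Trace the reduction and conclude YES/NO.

  start: add(add(S^4(Z), S^4(Z)), mul(Z, Z))
  step 1: add(S(add(SSSZ, S^4(Z))), mul(Z, Z))
  step 2: S(add(add(SSSZ, S^4(Z)), mul(Z, Z)))
  step 3: S(add(S(add(SSZ, S^4(Z))), mul(Z, Z)))
  step 4: S(S(add(add(SSZ, S^4(Z)), mul(Z, Z))))
  step 5: S(S(add(S(add(SZ, S^4(Z))), mul(Z, Z))))

Answer: NO — after 5 steps the term is S(S(add(S(add(SZ, S^4(Z))), mul(Z, Z)))), not yet normal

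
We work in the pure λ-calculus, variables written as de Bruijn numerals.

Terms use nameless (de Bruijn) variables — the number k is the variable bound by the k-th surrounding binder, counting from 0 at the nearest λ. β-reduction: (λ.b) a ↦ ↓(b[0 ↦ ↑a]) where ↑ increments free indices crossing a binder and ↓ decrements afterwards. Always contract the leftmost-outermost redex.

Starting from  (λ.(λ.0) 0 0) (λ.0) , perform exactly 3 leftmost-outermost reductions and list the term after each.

  start: (λ.(λ.0) 0 0) (λ.0)
  →1  (λ.0) (λ.0) (λ.0)
  →2  (λ.0) (λ.0)
  →3  λ.0

Answer: after 3 steps: λ.0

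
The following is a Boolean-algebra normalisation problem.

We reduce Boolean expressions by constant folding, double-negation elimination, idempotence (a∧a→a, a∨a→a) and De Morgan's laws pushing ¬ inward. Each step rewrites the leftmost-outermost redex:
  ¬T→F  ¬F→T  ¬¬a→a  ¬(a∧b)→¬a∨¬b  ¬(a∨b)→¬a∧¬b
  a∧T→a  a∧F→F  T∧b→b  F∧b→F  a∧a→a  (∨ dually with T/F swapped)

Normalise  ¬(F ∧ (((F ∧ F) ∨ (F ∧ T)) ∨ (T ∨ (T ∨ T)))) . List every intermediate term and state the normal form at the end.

Answer: normal form = T  (in 3 steps)

Reduction:
  start: ¬(F ∧ (((F ∧ F) ∨ (F ∧ T)) ∨ (T ∨ (T ∨ T))))
  →1  ¬F ∨ ¬(((F ∧ F) ∨ (F ∧ T)) ∨ (T ∨ (T ∨ T)))
  →2  T ∨ ¬(((F ∧ F) ∨ (F ∧ T)) ∨ (T ∨ (T ∨ T)))
  →3  T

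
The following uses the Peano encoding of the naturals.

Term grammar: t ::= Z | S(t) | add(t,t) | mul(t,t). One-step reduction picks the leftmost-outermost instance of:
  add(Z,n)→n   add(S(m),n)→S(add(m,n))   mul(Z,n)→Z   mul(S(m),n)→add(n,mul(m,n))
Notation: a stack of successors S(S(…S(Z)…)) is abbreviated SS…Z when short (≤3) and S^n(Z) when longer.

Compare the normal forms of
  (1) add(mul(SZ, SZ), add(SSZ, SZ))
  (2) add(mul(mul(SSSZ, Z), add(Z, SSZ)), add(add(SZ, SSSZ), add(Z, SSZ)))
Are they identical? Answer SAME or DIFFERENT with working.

Answer: DIFFERENT — A ⇓ S^4(Z), B ⇓ S^6(Z)

Derivation:
Term A:
  start: add(mul(SZ, SZ), add(SSZ, SZ))
  step 1: add(add(SZ, mul(Z, SZ)), add(SSZ, SZ))
  step 2: add(S(add(Z, mul(Z, SZ))), add(SSZ, SZ))
  step 3: S(add(add(Z, mul(Z, SZ)), add(SSZ, SZ)))
  step 4: S(add(mul(Z, SZ), add(SSZ, SZ)))
  step 5: S(add(Z, add(SSZ, SZ)))
  step 6: S(add(SSZ, SZ))
  step 7: S(S(add(SZ, SZ)))
  step 8: S(S(S(add(Z, SZ))))
  step 9: S^4(Z)

Term B:
  start: add(mul(mul(SSSZ, Z), add(Z, SSZ)), add(add(SZ, SSSZ), add(Z, SSZ)))
  step 1: add(mul(add(Z, mul(SSZ, Z)), add(Z, SSZ)), add(add(SZ, SSSZ), add(Z, SSZ)))
  step 2: add(mul(mul(SSZ, Z), add(Z, SSZ)), add(add(SZ, SSSZ), add(Z, SSZ)))
  step 3: add(mul(add(Z, mul(SZ, Z)), add(Z, SSZ)), add(add(SZ, SSSZ), add(Z, SSZ)))
  step 4: add(mul(mul(SZ, Z), add(Z, SSZ)), add(add(SZ, SSSZ), add(Z, SSZ)))
  step 5: add(mul(add(Z, mul(Z, Z)), add(Z, SSZ)), add(add(SZ, SSSZ), add(Z, SSZ)))
  step 6: add(mul(mul(Z, Z), add(Z, SSZ)), add(add(SZ, SSSZ), add(Z, SSZ)))
  step 7: add(mul(Z, add(Z, SSZ)), add(add(SZ, SSSZ), add(Z, SSZ)))
  step 8: add(Z, add(add(SZ, SSSZ), add(Z, SSZ)))
  step 9: add(add(SZ, SSSZ), add(Z, SSZ))
  step 10: add(S(add(Z, SSSZ)), add(Z, SSZ))
  step 11: S(add(add(Z, SSSZ), add(Z, SSZ)))
  step 12: S(add(SSSZ, add(Z, SSZ)))
  step 13: S(S(add(SSZ, add(Z, SSZ))))
  step 14: S(S(S(add(SZ, add(Z, SSZ)))))
  step 15: S(S(S(S(add(Z, add(Z, SSZ))))))
  step 16: S(S(S(S(add(Z, SSZ)))))
  step 17: S^6(Z)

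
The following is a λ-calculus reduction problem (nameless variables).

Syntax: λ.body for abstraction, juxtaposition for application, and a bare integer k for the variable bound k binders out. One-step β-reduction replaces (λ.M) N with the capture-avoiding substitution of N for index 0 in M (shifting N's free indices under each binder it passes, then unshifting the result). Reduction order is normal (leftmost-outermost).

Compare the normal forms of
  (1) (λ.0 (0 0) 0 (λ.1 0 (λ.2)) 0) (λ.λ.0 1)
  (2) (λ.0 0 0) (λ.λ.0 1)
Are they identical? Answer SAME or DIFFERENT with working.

Term A:
  start: (λ.0 (0 0) 0 (λ.1 0 (λ.2)) 0) (λ.λ.0 1)
  [1] (λ.λ.0 1) ((λ.λ.0 1) (λ.λ.0 1)) (λ.λ.0 1) (λ.(λ.λ.0 1) 0 (λ.λ.λ.0 1)) (λ.λ.0 1)
  [2] (λ.0 ((λ.λ.0 1) (λ.λ.0 1))) (λ.λ.0 1) (λ.(λ.λ.0 1) 0 (λ.λ.λ.0 1)) (λ.λ.0 1)
  [3] (λ.λ.0 1) ((λ.λ.0 1) (λ.λ.0 1)) (λ.(λ.λ.0 1) 0 (λ.λ.λ.0 1)) (λ.λ.0 1)
  [4] (λ.0 ((λ.λ.0 1) (λ.λ.0 1))) (λ.(λ.λ.0 1) 0 (λ.λ.λ.0 1)) (λ.λ.0 1)
  [5] (λ.(λ.λ.0 1) 0 (λ.λ.λ.0 1)) ((λ.λ.0 1) (λ.λ.0 1)) (λ.λ.0 1)
  [6] (λ.λ.0 1) ((λ.λ.0 1) (λ.λ.0 1)) (λ.λ.λ.0 1) (λ.λ.0 1)
  [7] (λ.0 ((λ.λ.0 1) (λ.λ.0 1))) (λ.λ.λ.0 1) (λ.λ.0 1)
  [8] (λ.λ.λ.0 1) ((λ.λ.0 1) (λ.λ.0 1)) (λ.λ.0 1)
  [9] (λ.λ.0 1) (λ.λ.0 1)
  [10] λ.0 (λ.λ.0 1)

Term B:
  start: (λ.0 0 0) (λ.λ.0 1)
  [1] (λ.λ.0 1) (λ.λ.0 1) (λ.λ.0 1)
  [2] (λ.0 (λ.λ.0 1)) (λ.λ.0 1)
  [3] (λ.λ.0 1) (λ.λ.0 1)
  [4] λ.0 (λ.λ.0 1)

Answer: SAME — A ⇓ λ.0 (λ.λ.0 1), B ⇓ λ.0 (λ.λ.0 1)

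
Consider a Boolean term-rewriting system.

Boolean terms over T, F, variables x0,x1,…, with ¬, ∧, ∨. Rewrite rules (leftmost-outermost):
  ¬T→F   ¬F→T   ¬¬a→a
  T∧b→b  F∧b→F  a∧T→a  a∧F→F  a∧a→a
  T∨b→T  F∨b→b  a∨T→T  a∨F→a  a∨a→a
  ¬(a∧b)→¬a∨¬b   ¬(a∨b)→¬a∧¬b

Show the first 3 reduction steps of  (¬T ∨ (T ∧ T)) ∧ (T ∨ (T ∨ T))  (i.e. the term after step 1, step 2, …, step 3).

Answer: after 3 steps: T ∧ (T ∨ (T ∨ T))

Working:
  start: (¬T ∨ (T ∧ T)) ∧ (T ∨ (T ∨ T))
  [1] (F ∨ (T ∧ T)) ∧ (T ∨ (T ∨ T))
  [2] (T ∧ T) ∧ (T ∨ (T ∨ T))
  [3] T ∧ (T ∨ (T ∨ T))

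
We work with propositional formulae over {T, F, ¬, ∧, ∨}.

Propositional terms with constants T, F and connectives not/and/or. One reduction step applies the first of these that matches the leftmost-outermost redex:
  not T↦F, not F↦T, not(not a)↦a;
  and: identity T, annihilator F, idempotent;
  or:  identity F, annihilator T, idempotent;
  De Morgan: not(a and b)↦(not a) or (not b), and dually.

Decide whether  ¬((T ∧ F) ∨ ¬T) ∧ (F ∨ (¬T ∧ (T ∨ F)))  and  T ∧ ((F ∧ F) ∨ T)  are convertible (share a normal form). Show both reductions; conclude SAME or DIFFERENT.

Answer: DIFFERENT — A ⇓ F, B ⇓ T

Derivation:
Term A:
  start: ¬((T ∧ F) ∨ ¬T) ∧ (F ∨ (¬T ∧ (T ∨ F)))
  step 1: (¬(T ∧ F) ∧ ¬¬T) ∧ (F ∨ (¬T ∧ (T ∨ F)))
  step 2: ((¬T ∨ ¬F) ∧ ¬¬T) ∧ (F ∨ (¬T ∧ (T ∨ F)))
  step 3: ((F ∨ ¬F) ∧ ¬¬T) ∧ (F ∨ (¬T ∧ (T ∨ F)))
  step 4: (¬F ∧ ¬¬T) ∧ (F ∨ (¬T ∧ (T ∨ F)))
  step 5: (T ∧ ¬¬T) ∧ (F ∨ (¬T ∧ (T ∨ F)))
  step 6: ¬¬T ∧ (F ∨ (¬T ∧ (T ∨ F)))
  step 7: T ∧ (F ∨ (¬T ∧ (T ∨ F)))
  step 8: F ∨ (¬T ∧ (T ∨ F))
  step 9: ¬T ∧ (T ∨ F)
  step 10: F ∧ (T ∨ F)
  step 11: F

Term B:
  start: T ∧ ((F ∧ F) ∨ T)
  step 1: (F ∧ F) ∨ T
  step 2: T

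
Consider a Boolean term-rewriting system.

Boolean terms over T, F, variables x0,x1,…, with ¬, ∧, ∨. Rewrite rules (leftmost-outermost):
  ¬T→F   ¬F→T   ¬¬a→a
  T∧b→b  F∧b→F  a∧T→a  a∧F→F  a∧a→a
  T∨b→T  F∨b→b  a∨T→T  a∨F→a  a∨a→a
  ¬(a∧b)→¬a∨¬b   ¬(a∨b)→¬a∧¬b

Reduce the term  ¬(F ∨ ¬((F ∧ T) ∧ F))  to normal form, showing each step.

  start: ¬(F ∨ ¬((F ∧ T) ∧ F))
  [1] ¬F ∧ ¬¬((F ∧ T) ∧ F)
  [2] T ∧ ¬¬((F ∧ T) ∧ F)
  [3] ¬¬((F ∧ T) ∧ F)
  [4] (F ∧ T) ∧ F
  [5] F

Answer: normal form = F  (in 5 steps)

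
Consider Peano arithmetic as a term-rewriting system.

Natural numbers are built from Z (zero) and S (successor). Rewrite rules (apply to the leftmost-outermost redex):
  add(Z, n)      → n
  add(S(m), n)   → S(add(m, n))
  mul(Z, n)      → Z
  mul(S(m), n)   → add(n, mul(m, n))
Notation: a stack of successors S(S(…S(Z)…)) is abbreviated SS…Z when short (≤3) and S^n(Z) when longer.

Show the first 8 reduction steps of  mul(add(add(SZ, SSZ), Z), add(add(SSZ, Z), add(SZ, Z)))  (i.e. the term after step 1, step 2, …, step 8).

  start: mul(add(add(SZ, SSZ), Z), add(add(SSZ, Z), add(SZ, Z)))
  [1] mul(add(S(add(Z, SSZ)), Z), add(add(SSZ, Z), add(SZ, Z)))
  [2] mul(S(add(add(Z, SSZ), Z)), add(add(SSZ, Z), add(SZ, Z)))
  [3] add(add(add(SSZ, Z), add(SZ, Z)), mul(add(add(Z, SSZ), Z), add(add(SSZ, Z), add(SZ, Z))))
  [4] add(add(S(add(SZ, Z)), add(SZ, Z)), mul(add(add(Z, SSZ), Z), add(add(SSZ, Z), add(SZ, Z))))
  [5] add(S(add(add(SZ, Z), add(SZ, Z))), mul(add(add(Z, SSZ), Z), add(add(SSZ, Z), add(SZ, Z))))
  [6] S(add(add(add(SZ, Z), add(SZ, Z)), mul(add(add(Z, SSZ), Z), add(add(SSZ, Z), add(SZ, Z)))))
  [7] S(add(add(S(add(Z, Z)), add(SZ, Z)), mul(add(add(Z, SSZ), Z), add(add(SSZ, Z), add(SZ, Z)))))
  [8] S(add(S(add(add(Z, Z), add(SZ, Z))), mul(add(add(Z, SSZ), Z), add(add(SSZ, Z), add(SZ, Z)))))

Answer: after 8 steps: S(add(S(add(add(Z, Z), add(SZ, Z))), mul(add(add(Z, SSZ), Z), add(add(SSZ, Z), add(SZ, Z)))))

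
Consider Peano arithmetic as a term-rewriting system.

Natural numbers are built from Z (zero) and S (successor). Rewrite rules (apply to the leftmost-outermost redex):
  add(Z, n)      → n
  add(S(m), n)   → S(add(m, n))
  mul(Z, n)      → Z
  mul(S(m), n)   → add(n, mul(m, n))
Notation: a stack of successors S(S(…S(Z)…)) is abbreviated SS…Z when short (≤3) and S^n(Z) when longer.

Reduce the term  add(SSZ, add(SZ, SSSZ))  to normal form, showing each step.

Answer: normal form = S^6(Z)  (in 5 steps)

Reduction:
  start: add(SSZ, add(SZ, SSSZ))
  →1  S(add(SZ, add(SZ, SSSZ)))
  →2  S(S(add(Z, add(SZ, SSSZ))))
  →3  S(S(add(SZ, SSSZ)))
  →4  S(S(S(add(Z, SSSZ))))
  →5  S^6(Z)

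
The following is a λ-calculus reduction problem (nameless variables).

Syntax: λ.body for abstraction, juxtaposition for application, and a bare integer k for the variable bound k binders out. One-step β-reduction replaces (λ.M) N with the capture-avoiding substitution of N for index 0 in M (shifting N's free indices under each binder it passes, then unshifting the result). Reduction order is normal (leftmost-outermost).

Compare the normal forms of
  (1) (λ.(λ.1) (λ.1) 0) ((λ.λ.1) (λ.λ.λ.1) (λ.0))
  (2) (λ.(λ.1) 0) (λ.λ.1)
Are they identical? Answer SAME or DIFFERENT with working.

Term A:
  start: (λ.(λ.1) (λ.1) 0) ((λ.λ.1) (λ.λ.λ.1) (λ.0))
  step 1: (λ.(λ.λ.1) (λ.λ.λ.1) (λ.0)) (λ.(λ.λ.1) (λ.λ.λ.1) (λ.0)) ((λ.λ.1) (λ.λ.λ.1) (λ.0))
  step 2: (λ.λ.1) (λ.λ.λ.1) (λ.0) ((λ.λ.1) (λ.λ.λ.1) (λ.0))
  step 3: (λ.λ.λ.λ.1) (λ.0) ((λ.λ.1) (λ.λ.λ.1) (λ.0))
  step 4: (λ.λ.λ.1) ((λ.λ.1) (λ.λ.λ.1) (λ.0))
  step 5: λ.λ.1

Term B:
  start: (λ.(λ.1) 0) (λ.λ.1)
  step 1: (λ.λ.λ.1) (λ.λ.1)
  step 2: λ.λ.1

Answer: SAME — A ⇓ λ.λ.1, B ⇓ λ.λ.1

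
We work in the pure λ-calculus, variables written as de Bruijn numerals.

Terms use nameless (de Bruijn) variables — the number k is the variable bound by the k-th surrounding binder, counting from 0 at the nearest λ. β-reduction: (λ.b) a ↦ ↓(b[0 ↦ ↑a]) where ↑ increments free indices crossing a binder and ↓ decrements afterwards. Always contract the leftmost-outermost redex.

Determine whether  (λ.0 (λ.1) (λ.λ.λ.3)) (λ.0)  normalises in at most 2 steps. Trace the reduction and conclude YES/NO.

  start: (λ.0 (λ.1) (λ.λ.λ.3)) (λ.0)
  →1  (λ.0) (λ.λ.0) (λ.λ.λ.λ.0)
  →2  (λ.λ.0) (λ.λ.λ.λ.0)

Answer: NO — after 2 steps the term is (λ.λ.0) (λ.λ.λ.λ.0), not yet normal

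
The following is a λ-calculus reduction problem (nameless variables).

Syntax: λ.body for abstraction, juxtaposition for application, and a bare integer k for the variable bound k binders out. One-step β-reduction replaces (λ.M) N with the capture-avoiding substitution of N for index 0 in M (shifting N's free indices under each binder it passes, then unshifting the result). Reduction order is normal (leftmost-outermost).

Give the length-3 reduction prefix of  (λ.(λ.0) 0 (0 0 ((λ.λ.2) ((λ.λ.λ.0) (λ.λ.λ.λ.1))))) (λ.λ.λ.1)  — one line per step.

  start: (λ.(λ.0) 0 (0 0 ((λ.λ.2) ((λ.λ.λ.0) (λ.λ.λ.λ.1))))) (λ.λ.λ.1)
  →1  (λ.0) (λ.λ.λ.1) ((λ.λ.λ.1) (λ.λ.λ.1) ((λ.λ.λ.λ.λ.1) ((λ.λ.λ.0) (λ.λ.λ.λ.1))))
  →2  (λ.λ.λ.1) ((λ.λ.λ.1) (λ.λ.λ.1) ((λ.λ.λ.λ.λ.1) ((λ.λ.λ.0) (λ.λ.λ.λ.1))))
  →3  λ.λ.1

Answer: after 3 steps: λ.λ.1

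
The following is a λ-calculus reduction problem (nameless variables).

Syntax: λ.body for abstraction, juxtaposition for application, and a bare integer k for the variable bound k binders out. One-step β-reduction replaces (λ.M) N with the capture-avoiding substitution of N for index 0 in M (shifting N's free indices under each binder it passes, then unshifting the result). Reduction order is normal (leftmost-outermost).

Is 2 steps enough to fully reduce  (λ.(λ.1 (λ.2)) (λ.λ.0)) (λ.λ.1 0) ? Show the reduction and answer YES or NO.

  start: (λ.(λ.1 (λ.2)) (λ.λ.0)) (λ.λ.1 0)
  →1  (λ.(λ.λ.1 0) (λ.λ.λ.1 0)) (λ.λ.0)
  →2  (λ.λ.1 0) (λ.λ.λ.1 0)

Answer: NO — after 2 steps the term is (λ.λ.1 0) (λ.λ.λ.1 0), not yet normal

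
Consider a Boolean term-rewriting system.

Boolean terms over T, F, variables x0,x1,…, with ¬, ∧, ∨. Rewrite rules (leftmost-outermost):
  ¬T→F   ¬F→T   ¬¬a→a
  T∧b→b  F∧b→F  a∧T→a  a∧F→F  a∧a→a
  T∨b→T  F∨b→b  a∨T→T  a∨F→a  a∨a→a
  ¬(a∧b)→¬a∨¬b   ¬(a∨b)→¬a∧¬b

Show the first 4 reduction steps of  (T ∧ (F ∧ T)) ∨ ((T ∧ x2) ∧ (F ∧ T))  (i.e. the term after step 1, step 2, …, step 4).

Answer: after 4 steps: x2 ∧ (F ∧ T)

Working:
  start: (T ∧ (F ∧ T)) ∨ ((T ∧ x2) ∧ (F ∧ T))
  [1] (F ∧ T) ∨ ((T ∧ x2) ∧ (F ∧ T))
  [2] F ∨ ((T ∧ x2) ∧ (F ∧ T))
  [3] (T ∧ x2) ∧ (F ∧ T)
  [4] x2 ∧ (F ∧ T)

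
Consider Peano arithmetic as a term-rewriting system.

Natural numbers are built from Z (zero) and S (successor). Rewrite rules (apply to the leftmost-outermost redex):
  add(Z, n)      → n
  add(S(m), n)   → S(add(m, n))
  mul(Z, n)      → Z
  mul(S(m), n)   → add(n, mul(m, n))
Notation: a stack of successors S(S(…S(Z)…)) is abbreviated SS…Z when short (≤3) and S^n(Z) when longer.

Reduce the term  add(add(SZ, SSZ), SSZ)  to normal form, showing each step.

  start: add(add(SZ, SSZ), SSZ)
  [1] add(S(add(Z, SSZ)), SSZ)
  [2] S(add(add(Z, SSZ), SSZ))
  [3] S(add(SSZ, SSZ))
  [4] S(S(add(SZ, SSZ)))
  [5] S(S(S(add(Z, SSZ))))
  [6] S^5(Z)

Answer: normal form = S^5(Z)  (in 6 steps)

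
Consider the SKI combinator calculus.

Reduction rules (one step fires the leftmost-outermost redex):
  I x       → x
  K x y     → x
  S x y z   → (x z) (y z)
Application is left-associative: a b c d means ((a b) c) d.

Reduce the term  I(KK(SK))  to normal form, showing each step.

Answer: normal form = K  (in 2 steps)

Reduction:
  start: I(KK(SK))
  step 1: KK(SK)
  step 2: K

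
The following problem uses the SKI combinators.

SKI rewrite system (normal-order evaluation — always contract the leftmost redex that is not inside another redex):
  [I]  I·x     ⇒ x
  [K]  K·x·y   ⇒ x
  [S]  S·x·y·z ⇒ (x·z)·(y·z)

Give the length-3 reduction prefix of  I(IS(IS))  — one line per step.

Answer: after 3 steps: SS

Derivation:
  start: I(IS(IS))
  →1  IS(IS)
  →2  S(IS)
  →3  SS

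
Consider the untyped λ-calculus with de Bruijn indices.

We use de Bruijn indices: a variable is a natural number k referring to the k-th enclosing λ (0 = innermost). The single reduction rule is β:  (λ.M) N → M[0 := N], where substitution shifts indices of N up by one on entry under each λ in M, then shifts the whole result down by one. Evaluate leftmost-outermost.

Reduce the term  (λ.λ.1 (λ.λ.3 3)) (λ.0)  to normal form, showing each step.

Answer: normal form = λ.λ.λ.λ.0  (in 3 steps)

Derivation:
  start: (λ.λ.1 (λ.λ.3 3)) (λ.0)
  [1] λ.(λ.0) (λ.λ.(λ.0) (λ.0))
  [2] λ.λ.λ.(λ.0) (λ.0)
  [3] λ.λ.λ.λ.0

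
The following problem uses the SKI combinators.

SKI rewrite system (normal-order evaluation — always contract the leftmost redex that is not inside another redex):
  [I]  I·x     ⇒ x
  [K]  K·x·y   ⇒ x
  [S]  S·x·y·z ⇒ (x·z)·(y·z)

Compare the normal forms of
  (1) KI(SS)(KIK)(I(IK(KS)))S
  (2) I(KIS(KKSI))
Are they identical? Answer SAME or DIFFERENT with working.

Answer: DIFFERENT — A ⇓ KS, B ⇓ KI

Working:
Term A:
  start: KI(SS)(KIK)(I(IK(KS)))S
  step 1: I(KIK)(I(IK(KS)))S
  step 2: KIK(I(IK(KS)))S
  step 3: I(I(IK(KS)))S
  step 4: I(IK(KS))S
  step 5: IK(KS)S
  step 6: K(KS)S
  step 7: KS

Term B:
  start: I(KIS(KKSI))
  step 1: KIS(KKSI)
  step 2: I(KKSI)
  step 3: KKSI
  step 4: KI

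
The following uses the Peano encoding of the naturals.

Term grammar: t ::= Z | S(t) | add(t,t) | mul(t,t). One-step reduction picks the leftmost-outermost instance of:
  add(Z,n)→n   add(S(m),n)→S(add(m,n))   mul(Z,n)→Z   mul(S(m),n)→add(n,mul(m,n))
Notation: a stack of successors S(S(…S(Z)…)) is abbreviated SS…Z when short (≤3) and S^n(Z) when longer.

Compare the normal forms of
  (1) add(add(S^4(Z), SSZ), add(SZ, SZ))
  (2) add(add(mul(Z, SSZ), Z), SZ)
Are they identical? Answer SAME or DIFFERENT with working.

Answer: DIFFERENT — A ⇓ S^8(Z), B ⇓ SZ

Working:
Term A:
  start: add(add(S^4(Z), SSZ), add(SZ, SZ))
  [1] add(S(add(SSSZ, SSZ)), add(SZ, SZ))
  [2] S(add(add(SSSZ, SSZ), add(SZ, SZ)))
  [3] S(add(S(add(SSZ, SSZ)), add(SZ, SZ)))
  [4] S(S(add(add(SSZ, SSZ), add(SZ, SZ))))
  [5] S(S(add(S(add(SZ, SSZ)), add(SZ, SZ))))
  [6] S(S(S(add(add(SZ, SSZ), add(SZ, SZ)))))
  [7] S(S(S(add(S(add(Z, SSZ)), add(SZ, SZ)))))
  [8] S(S(S(S(add(add(Z, SSZ), add(SZ, SZ))))))
  [9] S(S(S(S(add(SSZ, add(SZ, SZ))))))
  [10] S(S(S(S(S(add(SZ, add(SZ, SZ)))))))
  [11] S(S(S(S(S(S(add(Z, add(SZ, SZ))))))))
  [12] S(S(S(S(S(S(add(SZ, SZ)))))))
  [13] S(S(S(S(S(S(S(add(Z, SZ))))))))
  [14] S^8(Z)

Term B:
  start: add(add(mul(Z, SSZ), Z), SZ)
  [1] add(add(Z, Z), SZ)
  [2] add(Z, SZ)
  [3] SZ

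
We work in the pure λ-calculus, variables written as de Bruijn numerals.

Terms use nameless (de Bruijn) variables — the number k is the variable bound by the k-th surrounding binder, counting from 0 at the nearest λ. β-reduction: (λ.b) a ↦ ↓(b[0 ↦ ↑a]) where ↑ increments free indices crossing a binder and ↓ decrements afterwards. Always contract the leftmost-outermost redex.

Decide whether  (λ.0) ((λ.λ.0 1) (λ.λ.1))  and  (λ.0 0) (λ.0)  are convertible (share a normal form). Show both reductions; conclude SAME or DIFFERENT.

Answer: DIFFERENT — A ⇓ λ.0 (λ.λ.1), B ⇓ λ.0

Reduction:
Term A:
  start: (λ.0) ((λ.λ.0 1) (λ.λ.1))
  [1] (λ.λ.0 1) (λ.λ.1)
  [2] λ.0 (λ.λ.1)

Term B:
  start: (λ.0 0) (λ.0)
  [1] (λ.0) (λ.0)
  [2] λ.0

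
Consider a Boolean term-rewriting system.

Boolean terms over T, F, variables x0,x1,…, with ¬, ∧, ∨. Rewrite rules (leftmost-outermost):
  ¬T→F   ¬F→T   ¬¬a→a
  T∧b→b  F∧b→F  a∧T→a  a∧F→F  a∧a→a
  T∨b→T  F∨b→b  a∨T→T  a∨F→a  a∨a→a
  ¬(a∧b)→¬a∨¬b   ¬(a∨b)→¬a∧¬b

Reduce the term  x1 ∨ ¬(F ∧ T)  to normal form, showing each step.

  start: x1 ∨ ¬(F ∧ T)
  →1  x1 ∨ (¬F ∨ ¬T)
  →2  x1 ∨ (T ∨ ¬T)
  →3  x1 ∨ T
  →4  T

Answer: normal form = T  (in 4 steps)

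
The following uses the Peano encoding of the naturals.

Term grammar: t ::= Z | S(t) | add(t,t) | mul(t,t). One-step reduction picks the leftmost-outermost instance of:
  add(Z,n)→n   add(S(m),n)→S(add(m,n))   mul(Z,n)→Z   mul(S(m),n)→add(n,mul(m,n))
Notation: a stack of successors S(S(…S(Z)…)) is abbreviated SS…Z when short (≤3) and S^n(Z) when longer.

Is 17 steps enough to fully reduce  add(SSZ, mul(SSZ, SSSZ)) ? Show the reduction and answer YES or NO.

Answer: YES — reaches normal form S^8(Z) in 14 ≤ 17 steps

Reduction:
  start: add(SSZ, mul(SSZ, SSSZ))
  [1] S(add(SZ, mul(SSZ, SSSZ)))
  [2] S(S(add(Z, mul(SSZ, SSSZ))))
  [3] S(S(mul(SSZ, SSSZ)))
  [4] S(S(add(SSSZ, mul(SZ, SSSZ))))
  [5] S(S(S(add(SSZ, mul(SZ, SSSZ)))))
  [6] S(S(S(S(add(SZ, mul(SZ, SSSZ))))))
  [7] S(S(S(S(S(add(Z, mul(SZ, SSSZ)))))))
  [8] S(S(S(S(S(mul(SZ, SSSZ))))))
  [9] S(S(S(S(S(add(SSSZ, mul(Z, SSSZ)))))))
  [10] S(S(S(S(S(S(add(SSZ, mul(Z, SSSZ))))))))
  [11] S(S(S(S(S(S(S(add(SZ, mul(Z, SSSZ)))))))))
  [12] S(S(S(S(S(S(S(S(add(Z, mul(Z, SSSZ))))))))))
  [13] S(S(S(S(S(S(S(S(mul(Z, SSSZ)))))))))
  [14] S^8(Z)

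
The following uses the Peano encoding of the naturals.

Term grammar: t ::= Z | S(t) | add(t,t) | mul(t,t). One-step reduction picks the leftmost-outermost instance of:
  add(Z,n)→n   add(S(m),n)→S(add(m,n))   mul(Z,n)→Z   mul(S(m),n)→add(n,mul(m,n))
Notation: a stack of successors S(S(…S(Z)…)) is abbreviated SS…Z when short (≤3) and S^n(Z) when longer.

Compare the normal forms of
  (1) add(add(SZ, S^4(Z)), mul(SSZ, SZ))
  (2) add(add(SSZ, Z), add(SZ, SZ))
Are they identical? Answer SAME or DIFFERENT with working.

Term A:
  start: add(add(SZ, S^4(Z)), mul(SSZ, SZ))
  →1  add(S(add(Z, S^4(Z))), mul(SSZ, SZ))
  →2  S(add(add(Z, S^4(Z)), mul(SSZ, SZ)))
  →3  S(add(S^4(Z), mul(SSZ, SZ)))
  →4  S(S(add(SSSZ, mul(SSZ, SZ))))
  →5  S(S(S(add(SSZ, mul(SSZ, SZ)))))
  →6  S(S(S(S(add(SZ, mul(SSZ, SZ))))))
  →7  S(S(S(S(S(add(Z, mul(SSZ, SZ)))))))
  →8  S(S(S(S(S(mul(SSZ, SZ))))))
  →9  S(S(S(S(S(add(SZ, mul(SZ, SZ)))))))
  →10  S(S(S(S(S(S(add(Z, mul(SZ, SZ))))))))
  →11  S(S(S(S(S(S(mul(SZ, SZ)))))))
  →12  S(S(S(S(S(S(add(SZ, mul(Z, SZ))))))))
  →13  S(S(S(S(S(S(S(add(Z, mul(Z, SZ)))))))))
  →14  S(S(S(S(S(S(S(mul(Z, SZ))))))))
  →15  S^7(Z)

Term B:
  start: add(add(SSZ, Z), add(SZ, SZ))
  →1  add(S(add(SZ, Z)), add(SZ, SZ))
  →2  S(add(add(SZ, Z), add(SZ, SZ)))
  →3  S(add(S(add(Z, Z)), add(SZ, SZ)))
  →4  S(S(add(add(Z, Z), add(SZ, SZ))))
  →5  S(S(add(Z, add(SZ, SZ))))
  →6  S(S(add(SZ, SZ)))
  →7  S(S(S(add(Z, SZ))))
  →8  S^4(Z)

Answer: DIFFERENT — A ⇓ S^7(Z), B ⇓ S^4(Z)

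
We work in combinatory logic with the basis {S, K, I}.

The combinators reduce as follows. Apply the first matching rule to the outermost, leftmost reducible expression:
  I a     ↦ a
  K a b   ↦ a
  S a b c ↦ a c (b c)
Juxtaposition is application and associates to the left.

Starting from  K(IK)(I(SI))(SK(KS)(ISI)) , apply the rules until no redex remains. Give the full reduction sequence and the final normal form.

Answer: normal form = K(SI)  (in 5 steps)

Working:
  start: K(IK)(I(SI))(SK(KS)(ISI))
  →1  IK(SK(KS)(ISI))
  →2  K(SK(KS)(ISI))
  →3  K(K(ISI)(KS(ISI)))
  →4  K(ISI)
  →5  K(SI)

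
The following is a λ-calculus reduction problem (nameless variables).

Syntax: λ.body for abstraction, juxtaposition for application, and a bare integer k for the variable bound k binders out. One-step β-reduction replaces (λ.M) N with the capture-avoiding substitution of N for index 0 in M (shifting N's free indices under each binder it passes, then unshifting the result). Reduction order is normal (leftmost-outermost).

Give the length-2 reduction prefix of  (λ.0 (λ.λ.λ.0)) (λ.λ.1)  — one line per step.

  start: (λ.0 (λ.λ.λ.0)) (λ.λ.1)
  step 1: (λ.λ.1) (λ.λ.λ.0)
  step 2: λ.λ.λ.λ.0

Answer: after 2 steps: λ.λ.λ.λ.0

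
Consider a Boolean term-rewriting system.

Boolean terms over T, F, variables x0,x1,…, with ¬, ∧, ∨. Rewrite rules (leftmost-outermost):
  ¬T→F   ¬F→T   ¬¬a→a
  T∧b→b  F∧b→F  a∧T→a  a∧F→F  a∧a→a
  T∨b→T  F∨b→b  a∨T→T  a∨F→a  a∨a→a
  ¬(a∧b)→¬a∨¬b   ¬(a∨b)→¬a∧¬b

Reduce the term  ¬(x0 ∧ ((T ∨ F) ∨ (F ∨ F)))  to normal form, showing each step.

  start: ¬(x0 ∧ ((T ∨ F) ∨ (F ∨ F)))
  [1] ¬x0 ∨ ¬((T ∨ F) ∨ (F ∨ F))
  [2] ¬x0 ∨ (¬(T ∨ F) ∧ ¬(F ∨ F))
  [3] ¬x0 ∨ ((¬T ∧ ¬F) ∧ ¬(F ∨ F))
  [4] ¬x0 ∨ ((F ∧ ¬F) ∧ ¬(F ∨ F))
  [5] ¬x0 ∨ (F ∧ ¬(F ∨ F))
  [6] ¬x0 ∨ F
  [7] ¬x0

Answer: normal form = ¬x0  (in 7 steps)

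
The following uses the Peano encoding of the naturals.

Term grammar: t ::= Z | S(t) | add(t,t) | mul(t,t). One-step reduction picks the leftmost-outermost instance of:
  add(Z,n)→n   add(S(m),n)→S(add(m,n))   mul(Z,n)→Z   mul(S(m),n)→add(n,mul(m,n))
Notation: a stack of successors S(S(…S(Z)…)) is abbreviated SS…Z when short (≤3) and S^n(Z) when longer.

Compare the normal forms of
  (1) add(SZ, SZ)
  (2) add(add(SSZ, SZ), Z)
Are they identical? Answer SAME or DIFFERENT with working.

Answer: DIFFERENT — A ⇓ SSZ, B ⇓ SSSZ

Reduction:
Term A:
  start: add(SZ, SZ)
  [1] S(add(Z, SZ))
  [2] SSZ

Term B:
  start: add(add(SSZ, SZ), Z)
  [1] add(S(add(SZ, SZ)), Z)
  [2] S(add(add(SZ, SZ), Z))
  [3] S(add(S(add(Z, SZ)), Z))
  [4] S(S(add(add(Z, SZ), Z)))
  [5] S(S(add(SZ, Z)))
  [6] S(S(S(add(Z, Z))))
  [7] SSSZ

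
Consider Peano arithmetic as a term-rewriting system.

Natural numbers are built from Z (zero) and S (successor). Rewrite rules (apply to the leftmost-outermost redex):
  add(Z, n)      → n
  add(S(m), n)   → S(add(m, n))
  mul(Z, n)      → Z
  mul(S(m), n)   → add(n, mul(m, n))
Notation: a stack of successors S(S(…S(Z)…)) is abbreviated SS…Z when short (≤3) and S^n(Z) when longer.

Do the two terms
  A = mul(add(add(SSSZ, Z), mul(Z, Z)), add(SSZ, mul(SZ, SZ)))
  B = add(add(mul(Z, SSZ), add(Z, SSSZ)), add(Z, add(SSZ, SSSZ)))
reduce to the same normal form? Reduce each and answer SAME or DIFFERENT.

Answer: DIFFERENT — A ⇓ S^9(Z), B ⇓ S^8(Z)

Derivation:
Term A:
  start: mul(add(add(SSSZ, Z), mul(Z, Z)), add(SSZ, mul(SZ, SZ)))
  →1  mul(add(S(add(SSZ, Z)), mul(Z, Z)), add(SSZ, mul(SZ, SZ)))
  →2  mul(S(add(add(SSZ, Z), mul(Z, Z))), add(SSZ, mul(SZ, SZ)))
  →3  add(add(SSZ, mul(SZ, SZ)), mul(add(add(SSZ, Z), mul(Z, Z)), add(SSZ, mul(SZ, SZ))))
  →4  add(S(add(SZ, mul(SZ, SZ))), mul(add(add(SSZ, Z), mul(Z, Z)), add(SSZ, mul(SZ, SZ))))
  →5  S(add(add(SZ, mul(SZ, SZ)), mul(add(add(SSZ, Z), mul(Z, Z)), add(SSZ, mul(SZ, SZ)))))
  →6  S(add(S(add(Z, mul(SZ, SZ))), mul(add(add(SSZ, Z), mul(Z, Z)), add(SSZ, mul(SZ, SZ)))))
  →7  S(S(add(add(Z, mul(SZ, SZ)), mul(add(add(SSZ, Z), mul(Z, Z)), add(SSZ, mul(SZ, SZ))))))
  →8  S(S(add(mul(SZ, SZ), mul(add(add(SSZ, Z), mul(Z, Z)), add(SSZ, mul(SZ, SZ))))))
  →9  S(S(add(add(SZ, mul(Z, SZ)), mul(add(add(SSZ, Z), mul(Z, Z)), add(SSZ, mul(SZ, SZ))))))
  →10  S(S(add(S(add(Z, mul(Z, SZ))), mul(add(add(SSZ, Z), mul(Z, Z)), add(SSZ, mul(SZ, SZ))))))
  →11  S(S(S(add(add(Z, mul(Z, SZ)), mul(add(add(SSZ, Z), mul(Z, Z)), add(SSZ, mul(SZ, SZ)))))))
  →12  S(S(S(add(mul(Z, SZ), mul(add(add(SSZ, Z), mul(Z, Z)), add(SSZ, mul(SZ, SZ)))))))
  →13  S(S(S(add(Z, mul(add(add(SSZ, Z), mul(Z, Z)), add(SSZ, mul(SZ, SZ)))))))
  →14  S(S(S(mul(add(add(SSZ, Z), mul(Z, Z)), add(SSZ, mul(SZ, SZ))))))
  →15  S(S(S(mul(add(S(add(SZ, Z)), mul(Z, Z)), add(SSZ, mul(SZ, SZ))))))
  →16  S(S(S(mul(S(add(add(SZ, Z), mul(Z, Z))), add(SSZ, mul(SZ, SZ))))))
  →17  S(S(S(add(add(SSZ, mul(SZ, SZ)), mul(add(add(SZ, Z), mul(Z, Z)), add(SSZ, mul(SZ, SZ)))))))
  →18  S(S(S(add(S(add(SZ, mul(SZ, SZ))), mul(add(add(SZ, Z), mul(Z, Z)), add(SSZ, mul(SZ, SZ)))))))
  →19  S(S(S(S(add(add(SZ, mul(SZ, SZ)), mul(add(add(SZ, Z), mul(Z, Z)), add(SSZ, mul(SZ, SZ))))))))
  →20  S(S(S(S(add(S(add(Z, mul(SZ, SZ))), mul(add(add(SZ, Z), mul(Z, Z)), add(SSZ, mul(SZ, SZ))))))))
  →21  S(S(S(S(S(add(add(Z, mul(SZ, SZ)), mul(add(add(SZ, Z), mul(Z, Z)), add(SSZ, mul(SZ, SZ)))))))))
  →22  S(S(S(S(S(add(mul(SZ, SZ), mul(add(add(SZ, Z), mul(Z, Z)), add(SSZ, mul(SZ, SZ)))))))))
  →23  S(S(S(S(S(add(add(SZ, mul(Z, SZ)), mul(add(add(SZ, Z), mul(Z, Z)), add(SSZ, mul(SZ, SZ)))))))))
  →24  S(S(S(S(S(add(S(add(Z, mul(Z, SZ))), mul(add(add(SZ, Z), mul(Z, Z)), add(SSZ, mul(SZ, SZ)))))))))
  →25  S(S(S(S(S(S(add(add(Z, mul(Z, SZ)), mul(add(add(SZ, Z), mul(Z, Z)), add(SSZ, mul(SZ, SZ))))))))))
  →26  S(S(S(S(S(S(add(mul(Z, SZ), mul(add(add(SZ, Z), mul(Z, Z)), add(SSZ, mul(SZ, SZ))))))))))
  →27  S(S(S(S(S(S(add(Z, mul(add(add(SZ, Z), mul(Z, Z)), add(SSZ, mul(SZ, SZ))))))))))
  →28  S(S(S(S(S(S(mul(add(add(SZ, Z), mul(Z, Z)), add(SSZ, mul(SZ, SZ)))))))))
  →29  S(S(S(S(S(S(mul(add(S(add(Z, Z)), mul(Z, Z)), add(SSZ, mul(SZ, SZ)))))))))
  →30  S(S(S(S(S(S(mul(S(add(add(Z, Z), mul(Z, Z))), add(SSZ, mul(SZ, SZ)))))))))
  →31  S(S(S(S(S(S(add(add(SSZ, mul(SZ, SZ)), mul(add(add(Z, Z), mul(Z, Z)), add(SSZ, mul(SZ, SZ))))))))))
  →32  S(S(S(S(S(S(add(S(add(SZ, mul(SZ, SZ))), mul(add(add(Z, Z), mul(Z, Z)), add(SSZ, mul(SZ, SZ))))))))))
  →33  S(S(S(S(S(S(S(add(add(SZ, mul(SZ, SZ)), mul(add(add(Z, Z), mul(Z, Z)), add(SSZ, mul(SZ, SZ)))))))))))
  →34  S(S(S(S(S(S(S(add(S(add(Z, mul(SZ, SZ))), mul(add(add(Z, Z), mul(Z, Z)), add(SSZ, mul(SZ, SZ)))))))))))
  →35  S(S(S(S(S(S(S(S(add(add(Z, mul(SZ, SZ)), mul(add(add(Z, Z), mul(Z, Z)), add(SSZ, mul(SZ, SZ))))))))))))
  →36  S(S(S(S(S(S(S(S(add(mul(SZ, SZ), mul(add(add(Z, Z), mul(Z, Z)), add(SSZ, mul(SZ, SZ))))))))))))
  →37  S(S(S(S(S(S(S(S(add(add(SZ, mul(Z, SZ)), mul(add(add(Z, Z), mul(Z, Z)), add(SSZ, mul(SZ, SZ))))))))))))
  →38  S(S(S(S(S(S(S(S(add(S(add(Z, mul(Z, SZ))), mul(add(add(Z, Z), mul(Z, Z)), add(SSZ, mul(SZ, SZ))))))))))))
  →39  S(S(S(S(S(S(S(S(S(add(add(Z, mul(Z, SZ)), mul(add(add(Z, Z), mul(Z, Z)), add(SSZ, mul(SZ, SZ)))))))))))))
  →40  S(S(S(S(S(S(S(S(S(add(mul(Z, SZ), mul(add(add(Z, Z), mul(Z, Z)), add(SSZ, mul(SZ, SZ)))))))))))))
  →41  S(S(S(S(S(S(S(S(S(add(Z, mul(add(add(Z, Z), mul(Z, Z)), add(SSZ, mul(SZ, SZ)))))))))))))
  →42  S(S(S(S(S(S(S(S(S(mul(add(add(Z, Z), mul(Z, Z)), add(SSZ, mul(SZ, SZ))))))))))))
  →43  S(S(S(S(S(S(S(S(S(mul(add(Z, mul(Z, Z)), add(SSZ, mul(SZ, SZ))))))))))))
  →44  S(S(S(S(S(S(S(S(S(mul(mul(Z, Z), add(SSZ, mul(SZ, SZ))))))))))))
  →45  S(S(S(S(S(S(S(S(S(mul(Z, add(SSZ, mul(SZ, SZ))))))))))))
  →46  S^9(Z)

Term B:
  start: add(add(mul(Z, SSZ), add(Z, SSSZ)), add(Z, add(SSZ, SSSZ)))
  →1  add(add(Z, add(Z, SSSZ)), add(Z, add(SSZ, SSSZ)))
  →2  add(add(Z, SSSZ), add(Z, add(SSZ, SSSZ)))
  →3  add(SSSZ, add(Z, add(SSZ, SSSZ)))
  →4  S(add(SSZ, add(Z, add(SSZ, SSSZ))))
  →5  S(S(add(SZ, add(Z, add(SSZ, SSSZ)))))
  →6  S(S(S(add(Z, add(Z, add(SSZ, SSSZ))))))
  →7  S(S(S(add(Z, add(SSZ, SSSZ)))))
  →8  S(S(S(add(SSZ, SSSZ))))
  →9  S(S(S(S(add(SZ, SSSZ)))))
  →10  S(S(S(S(S(add(Z, SSSZ))))))
  →11  S^8(Z)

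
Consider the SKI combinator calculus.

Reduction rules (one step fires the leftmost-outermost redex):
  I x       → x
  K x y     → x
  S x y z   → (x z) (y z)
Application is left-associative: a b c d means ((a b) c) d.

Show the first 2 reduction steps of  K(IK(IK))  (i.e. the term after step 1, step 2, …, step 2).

Answer: after 2 steps: K(KK)

Working:
  start: K(IK(IK))
  [1] K(K(IK))
  [2] K(KK)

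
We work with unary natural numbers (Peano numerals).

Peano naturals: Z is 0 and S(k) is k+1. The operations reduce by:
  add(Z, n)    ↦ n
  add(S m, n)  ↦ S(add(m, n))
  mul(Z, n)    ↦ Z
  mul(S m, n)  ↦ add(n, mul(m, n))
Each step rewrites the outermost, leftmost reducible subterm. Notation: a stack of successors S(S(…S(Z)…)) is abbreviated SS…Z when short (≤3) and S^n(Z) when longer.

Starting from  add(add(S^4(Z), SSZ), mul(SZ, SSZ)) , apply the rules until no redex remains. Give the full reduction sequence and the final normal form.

Answer: normal form = S^8(Z)  (in 17 steps)

Reduction:
  start: add(add(S^4(Z), SSZ), mul(SZ, SSZ))
  step 1: add(S(add(SSSZ, SSZ)), mul(SZ, SSZ))
  step 2: S(add(add(SSSZ, SSZ), mul(SZ, SSZ)))
  step 3: S(add(S(add(SSZ, SSZ)), mul(SZ, SSZ)))
  step 4: S(S(add(add(SSZ, SSZ), mul(SZ, SSZ))))
  step 5: S(S(add(S(add(SZ, SSZ)), mul(SZ, SSZ))))
  step 6: S(S(S(add(add(SZ, SSZ), mul(SZ, SSZ)))))
  step 7: S(S(S(add(S(add(Z, SSZ)), mul(SZ, SSZ)))))
  step 8: S(S(S(S(add(add(Z, SSZ), mul(SZ, SSZ))))))
  step 9: S(S(S(S(add(SSZ, mul(SZ, SSZ))))))
  step 10: S(S(S(S(S(add(SZ, mul(SZ, SSZ)))))))
  step 11: S(S(S(S(S(S(add(Z, mul(SZ, SSZ))))))))
  step 12: S(S(S(S(S(S(mul(SZ, SSZ)))))))
  step 13: S(S(S(S(S(S(add(SSZ, mul(Z, SSZ))))))))
  step 14: S(S(S(S(S(S(S(add(SZ, mul(Z, SSZ)))))))))
  step 15: S(S(S(S(S(S(S(S(add(Z, mul(Z, SSZ))))))))))
  step 16: S(S(S(S(S(S(S(S(mul(Z, SSZ)))))))))
  step 17: S^8(Z)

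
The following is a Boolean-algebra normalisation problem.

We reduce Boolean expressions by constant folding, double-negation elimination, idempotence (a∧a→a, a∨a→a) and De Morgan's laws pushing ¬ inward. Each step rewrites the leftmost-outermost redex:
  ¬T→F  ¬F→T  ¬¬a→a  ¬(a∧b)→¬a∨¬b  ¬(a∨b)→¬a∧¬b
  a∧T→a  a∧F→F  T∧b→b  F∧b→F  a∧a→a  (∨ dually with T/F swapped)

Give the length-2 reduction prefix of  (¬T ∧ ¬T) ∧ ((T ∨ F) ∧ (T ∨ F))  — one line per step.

Answer: after 2 steps: F ∧ ((T ∨ F) ∧ (T ∨ F))

Reduction:
  start: (¬T ∧ ¬T) ∧ ((T ∨ F) ∧ (T ∨ F))
  [1] ¬T ∧ ((T ∨ F) ∧ (T ∨ F))
  [2] F ∧ ((T ∨ F) ∧ (T ∨ F))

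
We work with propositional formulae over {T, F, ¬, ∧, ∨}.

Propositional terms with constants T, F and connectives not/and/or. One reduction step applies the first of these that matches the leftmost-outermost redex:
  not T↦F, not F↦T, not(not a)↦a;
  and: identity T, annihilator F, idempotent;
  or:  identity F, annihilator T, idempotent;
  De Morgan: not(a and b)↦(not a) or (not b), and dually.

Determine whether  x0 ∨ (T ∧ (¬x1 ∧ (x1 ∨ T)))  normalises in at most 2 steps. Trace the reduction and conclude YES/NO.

Answer: NO — after 2 steps the term is x0 ∨ (¬x1 ∧ T), not yet normal

Derivation:
  start: x0 ∨ (T ∧ (¬x1 ∧ (x1 ∨ T)))
  step 1: x0 ∨ (¬x1 ∧ (x1 ∨ T))
  step 2: x0 ∨ (¬x1 ∧ T)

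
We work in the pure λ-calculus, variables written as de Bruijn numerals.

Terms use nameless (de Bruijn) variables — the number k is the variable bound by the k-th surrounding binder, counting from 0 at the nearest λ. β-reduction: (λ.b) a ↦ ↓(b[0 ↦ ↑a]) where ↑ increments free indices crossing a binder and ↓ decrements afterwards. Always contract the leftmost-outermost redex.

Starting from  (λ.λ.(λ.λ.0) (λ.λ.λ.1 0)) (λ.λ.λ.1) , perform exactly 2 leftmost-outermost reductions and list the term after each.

  start: (λ.λ.(λ.λ.0) (λ.λ.λ.1 0)) (λ.λ.λ.1)
  →1  λ.(λ.λ.0) (λ.λ.λ.1 0)
  →2  λ.λ.0

Answer: after 2 steps: λ.λ.0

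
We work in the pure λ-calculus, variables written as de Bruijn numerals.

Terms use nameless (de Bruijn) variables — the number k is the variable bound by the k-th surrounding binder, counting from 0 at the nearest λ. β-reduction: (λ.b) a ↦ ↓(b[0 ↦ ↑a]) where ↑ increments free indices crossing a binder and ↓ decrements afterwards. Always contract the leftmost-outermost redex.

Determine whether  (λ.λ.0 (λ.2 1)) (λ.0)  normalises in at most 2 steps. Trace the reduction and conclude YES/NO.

  start: (λ.λ.0 (λ.2 1)) (λ.0)
  [1] λ.0 (λ.(λ.0) 1)
  [2] λ.0 (λ.1)

Answer: YES — reaches normal form λ.0 (λ.1) in 2 ≤ 2 steps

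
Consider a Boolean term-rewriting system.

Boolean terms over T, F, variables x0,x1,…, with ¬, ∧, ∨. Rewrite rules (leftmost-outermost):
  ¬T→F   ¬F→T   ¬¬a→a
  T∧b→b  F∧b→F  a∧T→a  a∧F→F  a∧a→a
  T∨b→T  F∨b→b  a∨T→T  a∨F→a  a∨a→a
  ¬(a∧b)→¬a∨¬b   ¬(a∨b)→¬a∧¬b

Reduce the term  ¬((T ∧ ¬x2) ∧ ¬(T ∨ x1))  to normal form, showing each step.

Answer: normal form = T  (in 8 steps)

Working:
  start: ¬((T ∧ ¬x2) ∧ ¬(T ∨ x1))
  →1  ¬(T ∧ ¬x2) ∨ ¬¬(T ∨ x1)
  →2  (¬T ∨ ¬¬x2) ∨ ¬¬(T ∨ x1)
  →3  (F ∨ ¬¬x2) ∨ ¬¬(T ∨ x1)
  →4  ¬¬x2 ∨ ¬¬(T ∨ x1)
  →5  x2 ∨ ¬¬(T ∨ x1)
  →6  x2 ∨ (T ∨ x1)
  →7  x2 ∨ T
  →8  T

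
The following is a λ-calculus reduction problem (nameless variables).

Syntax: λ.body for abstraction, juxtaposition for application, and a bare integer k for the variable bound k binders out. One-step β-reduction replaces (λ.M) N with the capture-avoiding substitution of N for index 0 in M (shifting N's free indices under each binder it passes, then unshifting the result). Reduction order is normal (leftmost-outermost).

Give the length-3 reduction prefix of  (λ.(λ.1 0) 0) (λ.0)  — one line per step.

  start: (λ.(λ.1 0) 0) (λ.0)
  →1  (λ.(λ.0) 0) (λ.0)
  →2  (λ.0) (λ.0)
  →3  λ.0

Answer: after 3 steps: λ.0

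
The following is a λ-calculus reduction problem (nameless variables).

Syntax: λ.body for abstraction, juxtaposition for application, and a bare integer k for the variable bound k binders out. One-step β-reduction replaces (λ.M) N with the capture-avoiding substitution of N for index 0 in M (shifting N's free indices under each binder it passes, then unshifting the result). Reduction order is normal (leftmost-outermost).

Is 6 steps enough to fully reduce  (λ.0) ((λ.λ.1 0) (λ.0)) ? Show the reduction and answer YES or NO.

Answer: YES — reaches normal form λ.0 in 3 ≤ 6 steps

Reduction:
  start: (λ.0) ((λ.λ.1 0) (λ.0))
  [1] (λ.λ.1 0) (λ.0)
  [2] λ.(λ.0) 0
  [3] λ.0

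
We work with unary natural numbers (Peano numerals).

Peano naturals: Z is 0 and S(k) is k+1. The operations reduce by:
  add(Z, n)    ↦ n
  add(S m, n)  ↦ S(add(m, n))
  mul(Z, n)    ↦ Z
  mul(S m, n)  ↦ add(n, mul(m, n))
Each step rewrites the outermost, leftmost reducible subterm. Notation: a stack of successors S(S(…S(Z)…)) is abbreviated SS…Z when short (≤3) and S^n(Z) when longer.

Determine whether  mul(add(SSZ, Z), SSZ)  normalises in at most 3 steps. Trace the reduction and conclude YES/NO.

Answer: NO — after 3 steps the term is S(add(SZ, mul(add(SZ, Z), SSZ))), not yet normal

Working:
  start: mul(add(SSZ, Z), SSZ)
  step 1: mul(S(add(SZ, Z)), SSZ)
  step 2: add(SSZ, mul(add(SZ, Z), SSZ))
  step 3: S(add(SZ, mul(add(SZ, Z), SSZ)))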